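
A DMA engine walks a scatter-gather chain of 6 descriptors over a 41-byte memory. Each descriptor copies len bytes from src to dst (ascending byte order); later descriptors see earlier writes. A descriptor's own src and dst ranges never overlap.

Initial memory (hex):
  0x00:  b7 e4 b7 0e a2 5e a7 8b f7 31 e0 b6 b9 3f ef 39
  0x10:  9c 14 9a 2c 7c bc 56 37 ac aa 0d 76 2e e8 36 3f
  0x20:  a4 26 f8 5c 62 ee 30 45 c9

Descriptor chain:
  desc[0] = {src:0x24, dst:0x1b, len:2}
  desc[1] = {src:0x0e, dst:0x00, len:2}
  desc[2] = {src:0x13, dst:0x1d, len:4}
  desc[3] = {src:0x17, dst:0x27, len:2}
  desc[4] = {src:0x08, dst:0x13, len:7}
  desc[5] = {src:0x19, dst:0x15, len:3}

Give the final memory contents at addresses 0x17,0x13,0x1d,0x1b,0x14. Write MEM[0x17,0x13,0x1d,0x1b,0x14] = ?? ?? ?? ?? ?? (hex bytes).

  after D0: wrote 2B at 0x1b = 62ee
  after D1: wrote 2B at 0x00 = ef39
  after D2: wrote 4B at 0x1d = 2c7cbc56
  after D3: wrote 2B at 0x27 = 37ac
  after D4: wrote 7B at 0x13 = f731e0b6b93fef
  after D5: wrote 3B at 0x15 = ef0d62
query mem[0x17]=0x62, mem[0x13]=0xf7, mem[0x1d]=0x2c, mem[0x1b]=0x62, mem[0x14]=0x31

MEM[0x17,0x13,0x1d,0x1b,0x14] = 62 f7 2c 62 31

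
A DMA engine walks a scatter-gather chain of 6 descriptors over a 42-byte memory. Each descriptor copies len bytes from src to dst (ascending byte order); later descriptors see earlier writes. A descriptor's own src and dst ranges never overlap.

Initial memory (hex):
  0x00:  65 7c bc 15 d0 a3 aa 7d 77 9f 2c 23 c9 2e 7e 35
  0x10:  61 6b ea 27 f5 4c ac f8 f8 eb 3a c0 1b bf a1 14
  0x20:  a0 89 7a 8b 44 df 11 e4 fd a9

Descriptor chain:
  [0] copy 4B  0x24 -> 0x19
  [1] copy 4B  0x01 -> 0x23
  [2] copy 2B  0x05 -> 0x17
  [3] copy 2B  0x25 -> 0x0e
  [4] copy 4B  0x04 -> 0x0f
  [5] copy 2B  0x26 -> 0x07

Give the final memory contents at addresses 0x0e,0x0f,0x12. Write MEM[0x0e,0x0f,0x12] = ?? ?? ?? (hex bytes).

MEM[0x0e,0x0f,0x12] = 15 d0 7d

D0: mem[0x19..0x1c] <- [44 df 11 e4]
D1: mem[0x23..0x26] <- [7c bc 15 d0]
D2: mem[0x17..0x18] <- [a3 aa]
D3: mem[0x0e..0x0f] <- [15 d0]
D4: mem[0x0f..0x12] <- [d0 a3 aa 7d]
D5: mem[0x07..0x08] <- [d0 e4]
query mem[0x0e]=0x15, mem[0x0f]=0xd0, mem[0x12]=0x7d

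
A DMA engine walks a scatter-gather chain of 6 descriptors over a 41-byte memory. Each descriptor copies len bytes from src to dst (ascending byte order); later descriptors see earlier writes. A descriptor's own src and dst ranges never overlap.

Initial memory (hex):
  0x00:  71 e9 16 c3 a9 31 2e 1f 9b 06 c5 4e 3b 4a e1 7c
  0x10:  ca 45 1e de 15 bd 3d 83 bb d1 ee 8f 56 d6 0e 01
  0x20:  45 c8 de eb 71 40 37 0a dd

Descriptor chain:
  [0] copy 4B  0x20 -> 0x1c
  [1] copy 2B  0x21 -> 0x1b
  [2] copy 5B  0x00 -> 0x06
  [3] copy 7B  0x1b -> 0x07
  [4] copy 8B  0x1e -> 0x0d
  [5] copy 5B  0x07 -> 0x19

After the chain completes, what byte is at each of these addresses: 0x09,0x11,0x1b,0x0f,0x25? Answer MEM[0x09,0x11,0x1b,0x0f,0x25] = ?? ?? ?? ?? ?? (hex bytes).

  after D0: wrote 4B at 0x1c = 45c8deeb
  after D1: wrote 2B at 0x1b = c8de
  after D2: wrote 5B at 0x06 = 71e916c3a9
  after D3: wrote 7B at 0x07 = c8dec8deeb45c8
  after D4: wrote 8B at 0x0d = deeb45c8deeb7140
  after D5: wrote 5B at 0x19 = c8dec8deeb
query mem[0x09]=0xc8, mem[0x11]=0xde, mem[0x1b]=0xc8, mem[0x0f]=0x45, mem[0x25]=0x40

MEM[0x09,0x11,0x1b,0x0f,0x25] = c8 de c8 45 40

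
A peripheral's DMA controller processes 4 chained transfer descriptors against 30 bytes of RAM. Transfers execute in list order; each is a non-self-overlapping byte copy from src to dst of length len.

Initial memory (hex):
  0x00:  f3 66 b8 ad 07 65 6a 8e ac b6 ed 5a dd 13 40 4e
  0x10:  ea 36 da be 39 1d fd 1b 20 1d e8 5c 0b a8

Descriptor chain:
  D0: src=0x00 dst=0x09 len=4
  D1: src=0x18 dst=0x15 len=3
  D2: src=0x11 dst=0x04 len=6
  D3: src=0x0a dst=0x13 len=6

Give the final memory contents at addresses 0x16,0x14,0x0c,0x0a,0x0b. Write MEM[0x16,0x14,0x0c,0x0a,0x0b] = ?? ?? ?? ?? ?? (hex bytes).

MEM[0x16,0x14,0x0c,0x0a,0x0b] = 13 b8 ad 66 b8

#0 dst[0x09+4] := {0xf3,0x66,0xb8,0xad}
#1 dst[0x15+3] := {0x20,0x1d,0xe8}
#2 dst[0x04+6] := {0x36,0xda,0xbe,0x39,0x20,0x1d}
#3 dst[0x13+6] := {0x66,0xb8,0xad,0x13,0x40,0x4e}
query mem[0x16]=0x13, mem[0x14]=0xb8, mem[0x0c]=0xad, mem[0x0a]=0x66, mem[0x0b]=0xb8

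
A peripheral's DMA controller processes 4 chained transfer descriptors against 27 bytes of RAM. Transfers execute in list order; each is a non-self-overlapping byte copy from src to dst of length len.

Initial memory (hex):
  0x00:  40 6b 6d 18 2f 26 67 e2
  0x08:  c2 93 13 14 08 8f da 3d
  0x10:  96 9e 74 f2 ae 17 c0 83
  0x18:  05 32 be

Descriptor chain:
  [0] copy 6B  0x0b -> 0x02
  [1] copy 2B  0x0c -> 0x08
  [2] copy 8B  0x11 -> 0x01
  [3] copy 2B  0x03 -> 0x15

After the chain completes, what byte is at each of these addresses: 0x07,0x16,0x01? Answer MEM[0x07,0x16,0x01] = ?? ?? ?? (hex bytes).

MEM[0x07,0x16,0x01] = 83 ae 9e

[0] 0x0b->0x02 len=6 : 14 08 8f da 3d 96
[1] 0x0c->0x08 len=2 : 08 8f
[2] 0x11->0x01 len=8 : 9e 74 f2 ae 17 c0 83 05
[3] 0x03->0x15 len=2 : f2 ae
query mem[0x07]=0x83, mem[0x16]=0xae, mem[0x01]=0x9e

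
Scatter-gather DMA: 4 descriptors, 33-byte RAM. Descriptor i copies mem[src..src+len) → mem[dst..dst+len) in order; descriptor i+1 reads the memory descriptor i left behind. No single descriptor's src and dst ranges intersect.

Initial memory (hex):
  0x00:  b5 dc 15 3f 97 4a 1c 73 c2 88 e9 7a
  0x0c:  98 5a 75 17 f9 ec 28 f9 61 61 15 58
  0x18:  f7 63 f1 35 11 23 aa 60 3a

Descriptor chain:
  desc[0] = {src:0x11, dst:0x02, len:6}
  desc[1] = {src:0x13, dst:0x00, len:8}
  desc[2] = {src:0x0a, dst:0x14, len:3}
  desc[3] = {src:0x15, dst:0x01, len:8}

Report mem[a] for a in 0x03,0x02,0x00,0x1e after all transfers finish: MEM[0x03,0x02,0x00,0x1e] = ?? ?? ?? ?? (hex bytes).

MEM[0x03,0x02,0x00,0x1e] = 58 98 f9 aa

D0: mem[0x02..0x07] <- [ec 28 f9 61 61 15]
D1: mem[0x00..0x07] <- [f9 61 61 15 58 f7 63 f1]
D2: mem[0x14..0x16] <- [e9 7a 98]
D3: mem[0x01..0x08] <- [7a 98 58 f7 63 f1 35 11]
query mem[0x03]=0x58, mem[0x02]=0x98, mem[0x00]=0xf9, mem[0x1e]=0xaa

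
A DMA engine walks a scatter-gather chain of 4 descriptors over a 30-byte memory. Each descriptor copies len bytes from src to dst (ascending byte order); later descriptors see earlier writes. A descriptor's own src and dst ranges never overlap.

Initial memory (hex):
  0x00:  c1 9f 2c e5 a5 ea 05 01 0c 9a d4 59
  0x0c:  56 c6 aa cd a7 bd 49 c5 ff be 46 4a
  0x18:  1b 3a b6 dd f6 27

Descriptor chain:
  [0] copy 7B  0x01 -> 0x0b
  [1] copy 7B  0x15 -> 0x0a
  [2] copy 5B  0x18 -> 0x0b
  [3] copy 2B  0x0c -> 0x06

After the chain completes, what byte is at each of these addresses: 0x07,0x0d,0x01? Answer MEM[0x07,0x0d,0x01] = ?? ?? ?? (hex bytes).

[0] 0x01->0x0b len=7 : 9f 2c e5 a5 ea 05 01
[1] 0x15->0x0a len=7 : be 46 4a 1b 3a b6 dd
[2] 0x18->0x0b len=5 : 1b 3a b6 dd f6
[3] 0x0c->0x06 len=2 : 3a b6
query mem[0x07]=0xb6, mem[0x0d]=0xb6, mem[0x01]=0x9f

MEM[0x07,0x0d,0x01] = b6 b6 9f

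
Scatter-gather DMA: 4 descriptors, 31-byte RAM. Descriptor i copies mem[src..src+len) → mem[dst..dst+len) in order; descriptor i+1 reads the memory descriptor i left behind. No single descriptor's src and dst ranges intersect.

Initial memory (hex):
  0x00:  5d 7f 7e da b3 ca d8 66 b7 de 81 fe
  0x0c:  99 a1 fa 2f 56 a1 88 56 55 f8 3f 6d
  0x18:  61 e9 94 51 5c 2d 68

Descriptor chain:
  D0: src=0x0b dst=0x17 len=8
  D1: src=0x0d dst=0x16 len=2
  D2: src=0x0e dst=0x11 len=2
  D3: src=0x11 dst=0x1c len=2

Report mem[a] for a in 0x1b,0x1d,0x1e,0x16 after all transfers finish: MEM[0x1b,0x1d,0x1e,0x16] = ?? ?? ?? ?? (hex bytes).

#0 dst[0x17+8] := {0xfe,0x99,0xa1,0xfa,0x2f,0x56,0xa1,0x88}
#1 dst[0x16+2] := {0xa1,0xfa}
#2 dst[0x11+2] := {0xfa,0x2f}
#3 dst[0x1c+2] := {0xfa,0x2f}
query mem[0x1b]=0x2f, mem[0x1d]=0x2f, mem[0x1e]=0x88, mem[0x16]=0xa1

MEM[0x1b,0x1d,0x1e,0x16] = 2f 2f 88 a1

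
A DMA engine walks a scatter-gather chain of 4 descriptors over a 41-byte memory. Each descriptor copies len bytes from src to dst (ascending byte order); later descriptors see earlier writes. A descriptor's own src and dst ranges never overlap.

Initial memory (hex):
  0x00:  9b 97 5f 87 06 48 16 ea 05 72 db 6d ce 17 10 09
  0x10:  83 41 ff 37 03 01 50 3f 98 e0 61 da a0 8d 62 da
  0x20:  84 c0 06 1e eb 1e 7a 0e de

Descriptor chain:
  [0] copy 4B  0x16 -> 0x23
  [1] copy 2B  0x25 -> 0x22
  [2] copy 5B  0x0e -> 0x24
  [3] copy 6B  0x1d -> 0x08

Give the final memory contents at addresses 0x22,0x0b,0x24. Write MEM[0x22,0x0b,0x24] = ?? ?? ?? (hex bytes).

#0 dst[0x23+4] := {0x50,0x3f,0x98,0xe0}
#1 dst[0x22+2] := {0x98,0xe0}
#2 dst[0x24+5] := {0x10,0x09,0x83,0x41,0xff}
#3 dst[0x08+6] := {0x8d,0x62,0xda,0x84,0xc0,0x98}
query mem[0x22]=0x98, mem[0x0b]=0x84, mem[0x24]=0x10

MEM[0x22,0x0b,0x24] = 98 84 10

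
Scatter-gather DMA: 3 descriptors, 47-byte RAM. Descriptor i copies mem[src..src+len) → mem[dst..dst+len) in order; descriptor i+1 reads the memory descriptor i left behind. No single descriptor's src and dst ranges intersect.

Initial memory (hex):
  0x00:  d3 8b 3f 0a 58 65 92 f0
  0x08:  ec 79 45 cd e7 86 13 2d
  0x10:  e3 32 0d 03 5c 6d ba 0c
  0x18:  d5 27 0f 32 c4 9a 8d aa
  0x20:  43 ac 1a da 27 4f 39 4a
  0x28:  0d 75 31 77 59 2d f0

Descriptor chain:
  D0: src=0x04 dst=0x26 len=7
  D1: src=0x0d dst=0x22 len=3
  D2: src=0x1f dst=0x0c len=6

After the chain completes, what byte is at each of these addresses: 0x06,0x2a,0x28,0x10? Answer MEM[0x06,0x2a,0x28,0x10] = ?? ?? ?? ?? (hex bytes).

#0 dst[0x26+7] := {0x58,0x65,0x92,0xf0,0xec,0x79,0x45}
#1 dst[0x22+3] := {0x86,0x13,0x2d}
#2 dst[0x0c+6] := {0xaa,0x43,0xac,0x86,0x13,0x2d}
query mem[0x06]=0x92, mem[0x2a]=0xec, mem[0x28]=0x92, mem[0x10]=0x13

MEM[0x06,0x2a,0x28,0x10] = 92 ec 92 13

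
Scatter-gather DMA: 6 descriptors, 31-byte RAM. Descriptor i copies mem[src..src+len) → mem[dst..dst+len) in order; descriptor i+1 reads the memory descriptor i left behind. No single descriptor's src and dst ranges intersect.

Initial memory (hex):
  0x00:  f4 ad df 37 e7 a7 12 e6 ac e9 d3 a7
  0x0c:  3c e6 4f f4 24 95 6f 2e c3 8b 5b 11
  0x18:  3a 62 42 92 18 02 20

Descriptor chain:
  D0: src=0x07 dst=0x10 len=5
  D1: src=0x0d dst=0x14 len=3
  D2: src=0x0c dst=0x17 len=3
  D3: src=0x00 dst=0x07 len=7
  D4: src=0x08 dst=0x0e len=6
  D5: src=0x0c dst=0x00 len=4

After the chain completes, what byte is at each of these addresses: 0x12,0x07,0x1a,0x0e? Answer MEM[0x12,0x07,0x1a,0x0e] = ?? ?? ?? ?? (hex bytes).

D0: mem[0x10..0x14] <- [e6 ac e9 d3 a7]
D1: mem[0x14..0x16] <- [e6 4f f4]
D2: mem[0x17..0x19] <- [3c e6 4f]
D3: mem[0x07..0x0d] <- [f4 ad df 37 e7 a7 12]
D4: mem[0x0e..0x13] <- [ad df 37 e7 a7 12]
D5: mem[0x00..0x03] <- [a7 12 ad df]
query mem[0x12]=0xa7, mem[0x07]=0xf4, mem[0x1a]=0x42, mem[0x0e]=0xad

MEM[0x12,0x07,0x1a,0x0e] = a7 f4 42 ad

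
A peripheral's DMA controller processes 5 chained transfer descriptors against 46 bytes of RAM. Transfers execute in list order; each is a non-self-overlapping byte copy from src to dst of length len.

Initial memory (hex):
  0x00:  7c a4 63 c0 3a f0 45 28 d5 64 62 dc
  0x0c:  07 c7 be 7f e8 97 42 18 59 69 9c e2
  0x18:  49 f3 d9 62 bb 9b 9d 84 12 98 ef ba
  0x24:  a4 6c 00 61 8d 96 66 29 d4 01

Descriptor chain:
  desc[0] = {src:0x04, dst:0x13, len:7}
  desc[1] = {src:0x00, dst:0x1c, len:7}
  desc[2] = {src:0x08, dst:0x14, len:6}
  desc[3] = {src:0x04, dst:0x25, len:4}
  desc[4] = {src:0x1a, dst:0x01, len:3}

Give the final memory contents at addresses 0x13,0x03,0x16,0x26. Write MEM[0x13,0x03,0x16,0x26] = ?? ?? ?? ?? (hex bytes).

#0 dst[0x13+7] := {0x3a,0xf0,0x45,0x28,0xd5,0x64,0x62}
#1 dst[0x1c+7] := {0x7c,0xa4,0x63,0xc0,0x3a,0xf0,0x45}
#2 dst[0x14+6] := {0xd5,0x64,0x62,0xdc,0x07,0xc7}
#3 dst[0x25+4] := {0x3a,0xf0,0x45,0x28}
#4 dst[0x01+3] := {0xd9,0x62,0x7c}
query mem[0x13]=0x3a, mem[0x03]=0x7c, mem[0x16]=0x62, mem[0x26]=0xf0

MEM[0x13,0x03,0x16,0x26] = 3a 7c 62 f0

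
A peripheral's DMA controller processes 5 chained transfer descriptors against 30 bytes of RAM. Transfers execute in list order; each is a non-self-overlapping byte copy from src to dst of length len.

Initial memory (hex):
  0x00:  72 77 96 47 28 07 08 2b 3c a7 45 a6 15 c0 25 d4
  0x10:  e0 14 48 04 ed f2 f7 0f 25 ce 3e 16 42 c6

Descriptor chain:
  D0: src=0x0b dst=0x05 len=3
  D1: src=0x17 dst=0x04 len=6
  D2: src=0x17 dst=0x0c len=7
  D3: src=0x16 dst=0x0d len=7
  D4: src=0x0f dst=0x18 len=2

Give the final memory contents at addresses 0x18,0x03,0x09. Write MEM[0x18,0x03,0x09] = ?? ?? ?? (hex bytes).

MEM[0x18,0x03,0x09] = 25 47 42

#0 dst[0x05+3] := {0xa6,0x15,0xc0}
#1 dst[0x04+6] := {0x0f,0x25,0xce,0x3e,0x16,0x42}
#2 dst[0x0c+7] := {0x0f,0x25,0xce,0x3e,0x16,0x42,0xc6}
#3 dst[0x0d+7] := {0xf7,0x0f,0x25,0xce,0x3e,0x16,0x42}
#4 dst[0x18+2] := {0x25,0xce}
query mem[0x18]=0x25, mem[0x03]=0x47, mem[0x09]=0x42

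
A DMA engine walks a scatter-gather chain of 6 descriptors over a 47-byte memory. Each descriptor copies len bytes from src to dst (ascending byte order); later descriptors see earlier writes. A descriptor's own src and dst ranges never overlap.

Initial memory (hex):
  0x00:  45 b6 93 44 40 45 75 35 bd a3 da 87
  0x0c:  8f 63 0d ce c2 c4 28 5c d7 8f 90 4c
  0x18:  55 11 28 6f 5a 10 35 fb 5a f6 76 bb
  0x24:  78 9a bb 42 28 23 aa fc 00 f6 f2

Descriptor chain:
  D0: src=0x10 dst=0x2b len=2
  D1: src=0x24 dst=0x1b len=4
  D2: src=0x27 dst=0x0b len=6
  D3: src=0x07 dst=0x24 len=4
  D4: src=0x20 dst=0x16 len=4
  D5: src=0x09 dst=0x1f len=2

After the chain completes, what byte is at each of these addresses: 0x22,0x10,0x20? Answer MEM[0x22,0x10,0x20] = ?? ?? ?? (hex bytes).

  after D0: wrote 2B at 0x2b = c2c4
  after D1: wrote 4B at 0x1b = 789abb42
  after D2: wrote 6B at 0x0b = 422823aac2c4
  after D3: wrote 4B at 0x24 = 35bda3da
  after D4: wrote 4B at 0x16 = 5af676bb
  after D5: wrote 2B at 0x1f = a3da
query mem[0x22]=0x76, mem[0x10]=0xc4, mem[0x20]=0xda

MEM[0x22,0x10,0x20] = 76 c4 da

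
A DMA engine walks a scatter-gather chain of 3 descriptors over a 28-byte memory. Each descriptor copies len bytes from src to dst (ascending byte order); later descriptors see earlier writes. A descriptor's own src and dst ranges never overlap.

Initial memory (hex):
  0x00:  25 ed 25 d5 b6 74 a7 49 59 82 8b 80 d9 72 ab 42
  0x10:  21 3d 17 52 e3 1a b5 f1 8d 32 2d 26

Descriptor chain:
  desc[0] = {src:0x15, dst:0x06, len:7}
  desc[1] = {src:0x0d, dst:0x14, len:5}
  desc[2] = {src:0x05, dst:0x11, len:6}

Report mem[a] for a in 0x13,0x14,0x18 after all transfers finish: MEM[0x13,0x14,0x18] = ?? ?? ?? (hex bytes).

[0] 0x15->0x06 len=7 : 1a b5 f1 8d 32 2d 26
[1] 0x0d->0x14 len=5 : 72 ab 42 21 3d
[2] 0x05->0x11 len=6 : 74 1a b5 f1 8d 32
query mem[0x13]=0xb5, mem[0x14]=0xf1, mem[0x18]=0x3d

MEM[0x13,0x14,0x18] = b5 f1 3d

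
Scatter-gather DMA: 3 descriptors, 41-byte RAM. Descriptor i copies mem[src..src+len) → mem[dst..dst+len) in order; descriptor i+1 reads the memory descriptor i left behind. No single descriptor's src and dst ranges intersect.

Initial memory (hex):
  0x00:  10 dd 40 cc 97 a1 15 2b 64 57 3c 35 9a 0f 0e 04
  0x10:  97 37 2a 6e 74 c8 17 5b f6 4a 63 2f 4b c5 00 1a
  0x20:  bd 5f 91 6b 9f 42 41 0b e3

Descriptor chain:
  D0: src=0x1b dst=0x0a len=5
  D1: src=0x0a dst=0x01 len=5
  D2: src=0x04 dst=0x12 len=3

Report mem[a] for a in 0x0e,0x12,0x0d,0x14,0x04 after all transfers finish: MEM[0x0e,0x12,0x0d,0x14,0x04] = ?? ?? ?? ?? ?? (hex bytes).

[0] 0x1b->0x0a len=5 : 2f 4b c5 00 1a
[1] 0x0a->0x01 len=5 : 2f 4b c5 00 1a
[2] 0x04->0x12 len=3 : 00 1a 15
query mem[0x0e]=0x1a, mem[0x12]=0x00, mem[0x0d]=0x00, mem[0x14]=0x15, mem[0x04]=0x00

MEM[0x0e,0x12,0x0d,0x14,0x04] = 1a 00 00 15 00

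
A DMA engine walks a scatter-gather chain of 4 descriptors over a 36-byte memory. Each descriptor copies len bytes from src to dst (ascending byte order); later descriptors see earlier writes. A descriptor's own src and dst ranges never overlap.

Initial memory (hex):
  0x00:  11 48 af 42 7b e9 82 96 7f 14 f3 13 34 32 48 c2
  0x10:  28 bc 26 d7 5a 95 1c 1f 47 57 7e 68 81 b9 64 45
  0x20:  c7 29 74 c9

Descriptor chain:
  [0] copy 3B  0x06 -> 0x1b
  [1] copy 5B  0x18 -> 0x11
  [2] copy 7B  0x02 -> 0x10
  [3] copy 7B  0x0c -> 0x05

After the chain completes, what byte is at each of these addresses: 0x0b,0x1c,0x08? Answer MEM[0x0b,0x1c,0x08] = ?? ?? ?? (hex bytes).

MEM[0x0b,0x1c,0x08] = 7b 96 c2

  after D0: wrote 3B at 0x1b = 82967f
  after D1: wrote 5B at 0x11 = 47577e8296
  after D2: wrote 7B at 0x10 = af427be982967f
  after D3: wrote 7B at 0x05 = 343248c2af427b
query mem[0x0b]=0x7b, mem[0x1c]=0x96, mem[0x08]=0xc2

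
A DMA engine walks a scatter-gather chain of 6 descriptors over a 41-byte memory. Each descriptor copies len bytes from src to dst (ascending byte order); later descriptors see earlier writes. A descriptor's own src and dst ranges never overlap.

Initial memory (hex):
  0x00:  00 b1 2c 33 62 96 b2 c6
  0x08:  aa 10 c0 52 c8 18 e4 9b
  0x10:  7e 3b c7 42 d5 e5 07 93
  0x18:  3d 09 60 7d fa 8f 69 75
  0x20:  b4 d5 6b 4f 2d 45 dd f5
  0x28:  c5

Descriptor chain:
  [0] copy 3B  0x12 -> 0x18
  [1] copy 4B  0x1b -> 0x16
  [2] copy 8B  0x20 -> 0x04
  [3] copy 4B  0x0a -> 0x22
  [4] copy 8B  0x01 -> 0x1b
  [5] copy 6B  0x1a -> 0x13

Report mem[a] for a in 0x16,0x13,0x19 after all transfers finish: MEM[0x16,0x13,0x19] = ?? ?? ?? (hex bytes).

MEM[0x16,0x13,0x19] = 33 d5 69

#0 dst[0x18+3] := {0xc7,0x42,0xd5}
#1 dst[0x16+4] := {0x7d,0xfa,0x8f,0x69}
#2 dst[0x04+8] := {0xb4,0xd5,0x6b,0x4f,0x2d,0x45,0xdd,0xf5}
#3 dst[0x22+4] := {0xdd,0xf5,0xc8,0x18}
#4 dst[0x1b+8] := {0xb1,0x2c,0x33,0xb4,0xd5,0x6b,0x4f,0x2d}
#5 dst[0x13+6] := {0xd5,0xb1,0x2c,0x33,0xb4,0xd5}
query mem[0x16]=0x33, mem[0x13]=0xd5, mem[0x19]=0x69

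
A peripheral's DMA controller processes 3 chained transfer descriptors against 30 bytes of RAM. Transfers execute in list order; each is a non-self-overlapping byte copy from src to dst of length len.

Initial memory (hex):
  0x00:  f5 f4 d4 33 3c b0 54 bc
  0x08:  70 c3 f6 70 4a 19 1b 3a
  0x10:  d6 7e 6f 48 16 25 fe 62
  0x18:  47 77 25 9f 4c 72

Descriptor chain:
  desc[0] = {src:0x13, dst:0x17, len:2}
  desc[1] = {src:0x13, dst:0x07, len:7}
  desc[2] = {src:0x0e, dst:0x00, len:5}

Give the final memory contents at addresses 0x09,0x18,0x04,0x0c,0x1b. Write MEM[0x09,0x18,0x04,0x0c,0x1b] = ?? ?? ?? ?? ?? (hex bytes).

MEM[0x09,0x18,0x04,0x0c,0x1b] = 25 16 6f 16 9f

D0: mem[0x17..0x18] <- [48 16]
D1: mem[0x07..0x0d] <- [48 16 25 fe 48 16 77]
D2: mem[0x00..0x04] <- [1b 3a d6 7e 6f]
query mem[0x09]=0x25, mem[0x18]=0x16, mem[0x04]=0x6f, mem[0x0c]=0x16, mem[0x1b]=0x9f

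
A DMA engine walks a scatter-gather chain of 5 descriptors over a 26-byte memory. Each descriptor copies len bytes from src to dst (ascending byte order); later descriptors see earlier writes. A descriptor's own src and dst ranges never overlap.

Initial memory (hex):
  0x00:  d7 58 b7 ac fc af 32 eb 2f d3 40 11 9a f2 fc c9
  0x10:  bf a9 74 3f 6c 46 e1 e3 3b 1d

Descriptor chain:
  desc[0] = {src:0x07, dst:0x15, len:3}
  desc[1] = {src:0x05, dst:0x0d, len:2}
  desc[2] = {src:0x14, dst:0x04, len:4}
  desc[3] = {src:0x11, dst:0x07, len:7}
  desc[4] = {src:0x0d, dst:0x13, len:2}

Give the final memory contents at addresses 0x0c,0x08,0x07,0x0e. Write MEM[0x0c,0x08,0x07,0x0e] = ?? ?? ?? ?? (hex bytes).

[0] 0x07->0x15 len=3 : eb 2f d3
[1] 0x05->0x0d len=2 : af 32
[2] 0x14->0x04 len=4 : 6c eb 2f d3
[3] 0x11->0x07 len=7 : a9 74 3f 6c eb 2f d3
[4] 0x0d->0x13 len=2 : d3 32
query mem[0x0c]=0x2f, mem[0x08]=0x74, mem[0x07]=0xa9, mem[0x0e]=0x32

MEM[0x0c,0x08,0x07,0x0e] = 2f 74 a9 32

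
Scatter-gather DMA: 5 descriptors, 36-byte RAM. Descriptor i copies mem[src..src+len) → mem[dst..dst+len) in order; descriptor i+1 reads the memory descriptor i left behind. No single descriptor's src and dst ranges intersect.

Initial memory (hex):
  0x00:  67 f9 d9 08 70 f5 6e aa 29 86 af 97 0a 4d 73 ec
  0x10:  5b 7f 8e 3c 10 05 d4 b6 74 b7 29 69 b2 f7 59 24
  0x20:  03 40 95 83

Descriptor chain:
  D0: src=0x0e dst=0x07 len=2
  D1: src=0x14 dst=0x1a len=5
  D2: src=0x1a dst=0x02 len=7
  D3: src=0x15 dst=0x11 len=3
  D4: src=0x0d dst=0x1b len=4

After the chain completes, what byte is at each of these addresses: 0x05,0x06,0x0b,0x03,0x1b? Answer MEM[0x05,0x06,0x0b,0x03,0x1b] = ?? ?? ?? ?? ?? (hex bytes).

MEM[0x05,0x06,0x0b,0x03,0x1b] = b6 74 97 05 4d

  after D0: wrote 2B at 0x07 = 73ec
  after D1: wrote 5B at 0x1a = 1005d4b674
  after D2: wrote 7B at 0x02 = 1005d4b6742403
  after D3: wrote 3B at 0x11 = 05d4b6
  after D4: wrote 4B at 0x1b = 4d73ec5b
query mem[0x05]=0xb6, mem[0x06]=0x74, mem[0x0b]=0x97, mem[0x03]=0x05, mem[0x1b]=0x4d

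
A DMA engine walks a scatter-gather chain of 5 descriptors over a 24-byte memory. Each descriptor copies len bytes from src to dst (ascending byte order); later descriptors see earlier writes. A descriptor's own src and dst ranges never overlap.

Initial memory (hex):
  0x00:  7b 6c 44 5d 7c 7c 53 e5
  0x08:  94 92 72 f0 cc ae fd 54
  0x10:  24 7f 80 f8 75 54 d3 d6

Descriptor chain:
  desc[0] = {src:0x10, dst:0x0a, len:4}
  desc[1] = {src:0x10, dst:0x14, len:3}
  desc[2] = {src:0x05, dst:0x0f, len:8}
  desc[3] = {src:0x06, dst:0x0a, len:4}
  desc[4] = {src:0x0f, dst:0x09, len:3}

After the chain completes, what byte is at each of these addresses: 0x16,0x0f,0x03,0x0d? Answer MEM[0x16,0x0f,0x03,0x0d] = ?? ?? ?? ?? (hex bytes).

[0] 0x10->0x0a len=4 : 24 7f 80 f8
[1] 0x10->0x14 len=3 : 24 7f 80
[2] 0x05->0x0f len=8 : 7c 53 e5 94 92 24 7f 80
[3] 0x06->0x0a len=4 : 53 e5 94 92
[4] 0x0f->0x09 len=3 : 7c 53 e5
query mem[0x16]=0x80, mem[0x0f]=0x7c, mem[0x03]=0x5d, mem[0x0d]=0x92

MEM[0x16,0x0f,0x03,0x0d] = 80 7c 5d 92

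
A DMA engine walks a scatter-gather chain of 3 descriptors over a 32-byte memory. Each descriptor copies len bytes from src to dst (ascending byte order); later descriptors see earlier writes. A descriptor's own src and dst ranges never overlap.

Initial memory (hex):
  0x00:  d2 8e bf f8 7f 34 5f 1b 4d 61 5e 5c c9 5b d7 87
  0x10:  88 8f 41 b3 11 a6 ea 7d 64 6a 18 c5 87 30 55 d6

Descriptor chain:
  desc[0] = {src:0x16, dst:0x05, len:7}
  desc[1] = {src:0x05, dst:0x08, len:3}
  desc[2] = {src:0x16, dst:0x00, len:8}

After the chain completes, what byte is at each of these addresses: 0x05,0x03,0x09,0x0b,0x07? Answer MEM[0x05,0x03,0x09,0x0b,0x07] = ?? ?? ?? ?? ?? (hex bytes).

D0: mem[0x05..0x0b] <- [ea 7d 64 6a 18 c5 87]
D1: mem[0x08..0x0a] <- [ea 7d 64]
D2: mem[0x00..0x07] <- [ea 7d 64 6a 18 c5 87 30]
query mem[0x05]=0xc5, mem[0x03]=0x6a, mem[0x09]=0x7d, mem[0x0b]=0x87, mem[0x07]=0x30

MEM[0x05,0x03,0x09,0x0b,0x07] = c5 6a 7d 87 30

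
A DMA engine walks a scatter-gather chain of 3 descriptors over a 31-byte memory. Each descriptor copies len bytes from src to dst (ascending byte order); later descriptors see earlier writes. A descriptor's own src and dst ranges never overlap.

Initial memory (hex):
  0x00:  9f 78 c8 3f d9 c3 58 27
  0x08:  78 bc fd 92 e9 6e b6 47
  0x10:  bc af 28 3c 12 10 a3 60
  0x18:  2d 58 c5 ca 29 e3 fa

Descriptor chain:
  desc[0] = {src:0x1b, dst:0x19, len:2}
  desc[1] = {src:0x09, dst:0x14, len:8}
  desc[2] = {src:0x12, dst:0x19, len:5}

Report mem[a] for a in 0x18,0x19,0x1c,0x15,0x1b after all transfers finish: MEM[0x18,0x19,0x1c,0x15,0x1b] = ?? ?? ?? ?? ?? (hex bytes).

  after D0: wrote 2B at 0x19 = ca29
  after D1: wrote 8B at 0x14 = bcfd92e96eb647bc
  after D2: wrote 5B at 0x19 = 283cbcfd92
query mem[0x18]=0x6e, mem[0x19]=0x28, mem[0x1c]=0xfd, mem[0x15]=0xfd, mem[0x1b]=0xbc

MEM[0x18,0x19,0x1c,0x15,0x1b] = 6e 28 fd fd bc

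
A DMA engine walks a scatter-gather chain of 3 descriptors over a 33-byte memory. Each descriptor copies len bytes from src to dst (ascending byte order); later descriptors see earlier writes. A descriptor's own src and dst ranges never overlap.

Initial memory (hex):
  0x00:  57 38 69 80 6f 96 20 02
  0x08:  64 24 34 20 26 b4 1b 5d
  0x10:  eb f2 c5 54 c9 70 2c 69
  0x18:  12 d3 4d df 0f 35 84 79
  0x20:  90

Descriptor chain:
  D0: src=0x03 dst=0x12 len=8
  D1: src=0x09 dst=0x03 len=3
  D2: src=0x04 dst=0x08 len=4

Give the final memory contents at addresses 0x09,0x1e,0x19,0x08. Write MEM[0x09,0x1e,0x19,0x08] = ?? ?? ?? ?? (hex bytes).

MEM[0x09,0x1e,0x19,0x08] = 20 84 34 34

[0] 0x03->0x12 len=8 : 80 6f 96 20 02 64 24 34
[1] 0x09->0x03 len=3 : 24 34 20
[2] 0x04->0x08 len=4 : 34 20 20 02
query mem[0x09]=0x20, mem[0x1e]=0x84, mem[0x19]=0x34, mem[0x08]=0x34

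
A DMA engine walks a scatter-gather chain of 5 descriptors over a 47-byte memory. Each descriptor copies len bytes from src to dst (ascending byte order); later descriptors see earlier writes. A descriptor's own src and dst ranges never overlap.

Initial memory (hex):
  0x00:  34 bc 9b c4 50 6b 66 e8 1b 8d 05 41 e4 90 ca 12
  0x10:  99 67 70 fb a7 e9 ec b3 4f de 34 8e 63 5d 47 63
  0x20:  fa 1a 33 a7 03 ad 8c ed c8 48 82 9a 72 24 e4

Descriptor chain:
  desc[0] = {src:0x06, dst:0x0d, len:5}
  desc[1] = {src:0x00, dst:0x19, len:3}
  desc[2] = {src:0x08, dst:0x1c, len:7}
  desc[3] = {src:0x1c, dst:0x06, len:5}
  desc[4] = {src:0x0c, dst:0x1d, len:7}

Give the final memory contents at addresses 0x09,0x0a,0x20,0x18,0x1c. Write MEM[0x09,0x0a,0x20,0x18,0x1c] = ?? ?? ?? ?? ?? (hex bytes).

[0] 0x06->0x0d len=5 : 66 e8 1b 8d 05
[1] 0x00->0x19 len=3 : 34 bc 9b
[2] 0x08->0x1c len=7 : 1b 8d 05 41 e4 66 e8
[3] 0x1c->0x06 len=5 : 1b 8d 05 41 e4
[4] 0x0c->0x1d len=7 : e4 66 e8 1b 8d 05 70
query mem[0x09]=0x41, mem[0x0a]=0xe4, mem[0x20]=0x1b, mem[0x18]=0x4f, mem[0x1c]=0x1b

MEM[0x09,0x0a,0x20,0x18,0x1c] = 41 e4 1b 4f 1b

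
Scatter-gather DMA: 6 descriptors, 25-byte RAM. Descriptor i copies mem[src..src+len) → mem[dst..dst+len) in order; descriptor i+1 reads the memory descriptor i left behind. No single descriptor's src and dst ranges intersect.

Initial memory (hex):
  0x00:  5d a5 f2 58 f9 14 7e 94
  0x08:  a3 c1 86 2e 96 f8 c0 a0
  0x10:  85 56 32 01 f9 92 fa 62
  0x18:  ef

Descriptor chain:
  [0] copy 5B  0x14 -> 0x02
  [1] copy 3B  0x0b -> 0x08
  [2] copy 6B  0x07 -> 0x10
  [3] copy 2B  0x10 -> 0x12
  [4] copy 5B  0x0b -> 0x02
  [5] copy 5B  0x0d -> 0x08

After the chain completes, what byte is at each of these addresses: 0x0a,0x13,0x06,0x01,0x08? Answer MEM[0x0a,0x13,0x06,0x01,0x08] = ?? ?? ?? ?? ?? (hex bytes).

D0: mem[0x02..0x06] <- [f9 92 fa 62 ef]
D1: mem[0x08..0x0a] <- [2e 96 f8]
D2: mem[0x10..0x15] <- [94 2e 96 f8 2e 96]
D3: mem[0x12..0x13] <- [94 2e]
D4: mem[0x02..0x06] <- [2e 96 f8 c0 a0]
D5: mem[0x08..0x0c] <- [f8 c0 a0 94 2e]
query mem[0x0a]=0xa0, mem[0x13]=0x2e, mem[0x06]=0xa0, mem[0x01]=0xa5, mem[0x08]=0xf8

MEM[0x0a,0x13,0x06,0x01,0x08] = a0 2e a0 a5 f8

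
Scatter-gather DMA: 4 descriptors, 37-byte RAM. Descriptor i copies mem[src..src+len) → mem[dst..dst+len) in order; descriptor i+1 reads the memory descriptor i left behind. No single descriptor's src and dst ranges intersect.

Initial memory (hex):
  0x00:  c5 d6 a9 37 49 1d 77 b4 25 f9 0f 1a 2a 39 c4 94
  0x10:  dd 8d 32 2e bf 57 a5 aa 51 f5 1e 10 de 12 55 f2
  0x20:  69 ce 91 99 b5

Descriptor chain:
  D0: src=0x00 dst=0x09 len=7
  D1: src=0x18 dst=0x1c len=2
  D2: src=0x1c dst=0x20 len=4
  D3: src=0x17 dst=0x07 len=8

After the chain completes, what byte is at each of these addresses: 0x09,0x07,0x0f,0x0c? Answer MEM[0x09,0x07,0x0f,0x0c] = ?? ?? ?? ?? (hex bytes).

MEM[0x09,0x07,0x0f,0x0c] = f5 aa 77 51

[0] 0x00->0x09 len=7 : c5 d6 a9 37 49 1d 77
[1] 0x18->0x1c len=2 : 51 f5
[2] 0x1c->0x20 len=4 : 51 f5 55 f2
[3] 0x17->0x07 len=8 : aa 51 f5 1e 10 51 f5 55
query mem[0x09]=0xf5, mem[0x07]=0xaa, mem[0x0f]=0x77, mem[0x0c]=0x51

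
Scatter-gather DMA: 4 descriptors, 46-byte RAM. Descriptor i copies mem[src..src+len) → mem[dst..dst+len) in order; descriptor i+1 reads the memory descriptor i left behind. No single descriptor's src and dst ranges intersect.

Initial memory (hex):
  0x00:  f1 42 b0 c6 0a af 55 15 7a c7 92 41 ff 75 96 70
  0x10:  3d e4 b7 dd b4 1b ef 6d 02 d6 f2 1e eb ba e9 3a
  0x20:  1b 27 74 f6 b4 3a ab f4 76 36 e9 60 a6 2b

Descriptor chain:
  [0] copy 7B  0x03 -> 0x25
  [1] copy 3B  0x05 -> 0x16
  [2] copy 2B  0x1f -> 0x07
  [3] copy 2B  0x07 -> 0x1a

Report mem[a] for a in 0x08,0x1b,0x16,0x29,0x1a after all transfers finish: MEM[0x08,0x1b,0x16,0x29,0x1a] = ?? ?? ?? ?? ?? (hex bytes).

MEM[0x08,0x1b,0x16,0x29,0x1a] = 1b 1b af 15 3a

[0] 0x03->0x25 len=7 : c6 0a af 55 15 7a c7
[1] 0x05->0x16 len=3 : af 55 15
[2] 0x1f->0x07 len=2 : 3a 1b
[3] 0x07->0x1a len=2 : 3a 1b
query mem[0x08]=0x1b, mem[0x1b]=0x1b, mem[0x16]=0xaf, mem[0x29]=0x15, mem[0x1a]=0x3a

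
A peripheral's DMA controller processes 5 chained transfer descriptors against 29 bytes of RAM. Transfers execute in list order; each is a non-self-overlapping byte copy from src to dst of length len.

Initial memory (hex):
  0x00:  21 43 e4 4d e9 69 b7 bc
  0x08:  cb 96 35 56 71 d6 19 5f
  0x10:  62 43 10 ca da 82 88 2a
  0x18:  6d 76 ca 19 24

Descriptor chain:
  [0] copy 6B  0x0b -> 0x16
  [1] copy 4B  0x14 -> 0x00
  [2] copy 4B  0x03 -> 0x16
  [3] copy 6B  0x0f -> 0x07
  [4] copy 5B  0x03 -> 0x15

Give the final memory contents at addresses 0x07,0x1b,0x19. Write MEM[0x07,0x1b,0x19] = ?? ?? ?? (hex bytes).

  after D0: wrote 6B at 0x16 = 5671d6195f62
  after D1: wrote 4B at 0x00 = da825671
  after D2: wrote 4B at 0x16 = 71e969b7
  after D3: wrote 6B at 0x07 = 5f624310cada
  after D4: wrote 5B at 0x15 = 71e969b75f
query mem[0x07]=0x5f, mem[0x1b]=0x62, mem[0x19]=0x5f

MEM[0x07,0x1b,0x19] = 5f 62 5f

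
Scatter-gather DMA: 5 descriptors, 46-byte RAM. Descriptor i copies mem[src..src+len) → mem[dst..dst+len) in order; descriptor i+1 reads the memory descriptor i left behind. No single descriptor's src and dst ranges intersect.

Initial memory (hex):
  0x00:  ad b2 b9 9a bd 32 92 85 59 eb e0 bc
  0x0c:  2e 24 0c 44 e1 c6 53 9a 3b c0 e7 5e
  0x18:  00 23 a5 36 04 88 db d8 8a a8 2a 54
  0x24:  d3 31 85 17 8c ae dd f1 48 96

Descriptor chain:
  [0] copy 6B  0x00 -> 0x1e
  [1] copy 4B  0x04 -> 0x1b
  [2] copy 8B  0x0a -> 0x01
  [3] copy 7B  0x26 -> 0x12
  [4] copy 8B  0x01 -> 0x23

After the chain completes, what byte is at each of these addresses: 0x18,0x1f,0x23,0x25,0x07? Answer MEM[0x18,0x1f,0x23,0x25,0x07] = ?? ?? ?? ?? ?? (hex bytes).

  after D0: wrote 6B at 0x1e = adb2b99abd32
  after D1: wrote 4B at 0x1b = bd329285
  after D2: wrote 8B at 0x01 = e0bc2e240c44e1c6
  after D3: wrote 7B at 0x12 = 85178caeddf148
  after D4: wrote 8B at 0x23 = e0bc2e240c44e1c6
query mem[0x18]=0x48, mem[0x1f]=0xb2, mem[0x23]=0xe0, mem[0x25]=0x2e, mem[0x07]=0xe1

MEM[0x18,0x1f,0x23,0x25,0x07] = 48 b2 e0 2e e1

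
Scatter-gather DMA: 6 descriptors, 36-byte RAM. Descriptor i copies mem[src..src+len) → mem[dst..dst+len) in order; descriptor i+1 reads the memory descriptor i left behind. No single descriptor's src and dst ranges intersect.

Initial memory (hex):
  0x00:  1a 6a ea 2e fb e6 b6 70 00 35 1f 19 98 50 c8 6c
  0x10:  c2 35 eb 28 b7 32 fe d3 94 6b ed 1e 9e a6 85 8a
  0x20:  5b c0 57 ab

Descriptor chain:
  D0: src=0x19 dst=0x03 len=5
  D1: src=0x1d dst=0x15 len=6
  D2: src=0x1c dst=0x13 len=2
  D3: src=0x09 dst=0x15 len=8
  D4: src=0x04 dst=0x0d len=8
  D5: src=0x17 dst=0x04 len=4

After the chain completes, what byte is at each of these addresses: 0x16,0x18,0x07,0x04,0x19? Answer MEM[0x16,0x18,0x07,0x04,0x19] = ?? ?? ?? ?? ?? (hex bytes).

MEM[0x16,0x18,0x07,0x04,0x19] = 1f 98 c8 19 50

#0 dst[0x03+5] := {0x6b,0xed,0x1e,0x9e,0xa6}
#1 dst[0x15+6] := {0xa6,0x85,0x8a,0x5b,0xc0,0x57}
#2 dst[0x13+2] := {0x9e,0xa6}
#3 dst[0x15+8] := {0x35,0x1f,0x19,0x98,0x50,0xc8,0x6c,0xc2}
#4 dst[0x0d+8] := {0xed,0x1e,0x9e,0xa6,0x00,0x35,0x1f,0x19}
#5 dst[0x04+4] := {0x19,0x98,0x50,0xc8}
query mem[0x16]=0x1f, mem[0x18]=0x98, mem[0x07]=0xc8, mem[0x04]=0x19, mem[0x19]=0x50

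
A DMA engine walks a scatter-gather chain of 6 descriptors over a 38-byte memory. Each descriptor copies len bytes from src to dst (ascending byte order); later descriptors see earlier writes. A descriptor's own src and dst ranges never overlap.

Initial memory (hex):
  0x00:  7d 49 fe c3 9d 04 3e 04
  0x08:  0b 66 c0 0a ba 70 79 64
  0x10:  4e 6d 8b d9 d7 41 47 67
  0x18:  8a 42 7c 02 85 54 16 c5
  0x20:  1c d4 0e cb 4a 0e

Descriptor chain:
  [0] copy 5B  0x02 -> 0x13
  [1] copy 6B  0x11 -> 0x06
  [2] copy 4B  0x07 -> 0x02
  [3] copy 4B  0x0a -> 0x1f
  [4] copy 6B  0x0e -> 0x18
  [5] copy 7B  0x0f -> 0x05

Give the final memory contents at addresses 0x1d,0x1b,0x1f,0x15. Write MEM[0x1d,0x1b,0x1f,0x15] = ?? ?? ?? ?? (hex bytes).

MEM[0x1d,0x1b,0x1f,0x15] = fe 6d 9d 9d

[0] 0x02->0x13 len=5 : fe c3 9d 04 3e
[1] 0x11->0x06 len=6 : 6d 8b fe c3 9d 04
[2] 0x07->0x02 len=4 : 8b fe c3 9d
[3] 0x0a->0x1f len=4 : 9d 04 ba 70
[4] 0x0e->0x18 len=6 : 79 64 4e 6d 8b fe
[5] 0x0f->0x05 len=7 : 64 4e 6d 8b fe c3 9d
query mem[0x1d]=0xfe, mem[0x1b]=0x6d, mem[0x1f]=0x9d, mem[0x15]=0x9d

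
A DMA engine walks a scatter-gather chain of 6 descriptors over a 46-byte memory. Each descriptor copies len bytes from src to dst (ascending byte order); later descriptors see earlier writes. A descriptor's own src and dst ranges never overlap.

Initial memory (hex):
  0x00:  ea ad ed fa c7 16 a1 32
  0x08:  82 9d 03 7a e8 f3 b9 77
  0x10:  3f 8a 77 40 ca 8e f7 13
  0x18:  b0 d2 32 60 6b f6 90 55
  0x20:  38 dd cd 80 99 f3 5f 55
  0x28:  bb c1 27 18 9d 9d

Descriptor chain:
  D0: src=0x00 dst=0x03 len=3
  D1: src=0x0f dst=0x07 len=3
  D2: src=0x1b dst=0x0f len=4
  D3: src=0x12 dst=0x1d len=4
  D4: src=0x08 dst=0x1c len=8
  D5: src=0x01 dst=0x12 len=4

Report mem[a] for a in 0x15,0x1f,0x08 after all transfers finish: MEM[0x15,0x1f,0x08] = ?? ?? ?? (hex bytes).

#0 dst[0x03+3] := {0xea,0xad,0xed}
#1 dst[0x07+3] := {0x77,0x3f,0x8a}
#2 dst[0x0f+4] := {0x60,0x6b,0xf6,0x90}
#3 dst[0x1d+4] := {0x90,0x40,0xca,0x8e}
#4 dst[0x1c+8] := {0x3f,0x8a,0x03,0x7a,0xe8,0xf3,0xb9,0x60}
#5 dst[0x12+4] := {0xad,0xed,0xea,0xad}
query mem[0x15]=0xad, mem[0x1f]=0x7a, mem[0x08]=0x3f

MEM[0x15,0x1f,0x08] = ad 7a 3f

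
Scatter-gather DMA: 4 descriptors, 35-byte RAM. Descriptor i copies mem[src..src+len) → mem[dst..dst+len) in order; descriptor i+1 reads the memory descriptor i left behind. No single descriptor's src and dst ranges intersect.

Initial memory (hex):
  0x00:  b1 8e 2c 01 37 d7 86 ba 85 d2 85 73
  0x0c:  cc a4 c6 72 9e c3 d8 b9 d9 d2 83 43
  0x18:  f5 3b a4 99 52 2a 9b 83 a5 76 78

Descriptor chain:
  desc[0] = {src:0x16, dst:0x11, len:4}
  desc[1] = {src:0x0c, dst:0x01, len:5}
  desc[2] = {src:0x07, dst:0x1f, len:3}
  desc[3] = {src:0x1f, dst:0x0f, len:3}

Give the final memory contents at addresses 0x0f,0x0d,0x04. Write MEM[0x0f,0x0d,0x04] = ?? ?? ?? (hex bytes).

MEM[0x0f,0x0d,0x04] = ba a4 72

D0: mem[0x11..0x14] <- [83 43 f5 3b]
D1: mem[0x01..0x05] <- [cc a4 c6 72 9e]
D2: mem[0x1f..0x21] <- [ba 85 d2]
D3: mem[0x0f..0x11] <- [ba 85 d2]
query mem[0x0f]=0xba, mem[0x0d]=0xa4, mem[0x04]=0x72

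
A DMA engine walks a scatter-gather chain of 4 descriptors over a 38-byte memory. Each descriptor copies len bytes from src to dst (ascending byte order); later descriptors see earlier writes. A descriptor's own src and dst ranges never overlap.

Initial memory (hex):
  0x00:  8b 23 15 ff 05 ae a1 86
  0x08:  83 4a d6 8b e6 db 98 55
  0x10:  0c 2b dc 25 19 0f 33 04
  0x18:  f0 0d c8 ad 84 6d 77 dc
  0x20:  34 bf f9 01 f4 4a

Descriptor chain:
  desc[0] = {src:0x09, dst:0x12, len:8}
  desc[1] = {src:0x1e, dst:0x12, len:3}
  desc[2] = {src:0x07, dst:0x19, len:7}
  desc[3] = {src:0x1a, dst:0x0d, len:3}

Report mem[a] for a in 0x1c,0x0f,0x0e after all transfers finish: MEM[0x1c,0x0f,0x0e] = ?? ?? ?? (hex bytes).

MEM[0x1c,0x0f,0x0e] = d6 d6 4a

  after D0: wrote 8B at 0x12 = 4ad68be6db98550c
  after D1: wrote 3B at 0x12 = 77dc34
  after D2: wrote 7B at 0x19 = 86834ad68be6db
  after D3: wrote 3B at 0x0d = 834ad6
query mem[0x1c]=0xd6, mem[0x0f]=0xd6, mem[0x0e]=0x4a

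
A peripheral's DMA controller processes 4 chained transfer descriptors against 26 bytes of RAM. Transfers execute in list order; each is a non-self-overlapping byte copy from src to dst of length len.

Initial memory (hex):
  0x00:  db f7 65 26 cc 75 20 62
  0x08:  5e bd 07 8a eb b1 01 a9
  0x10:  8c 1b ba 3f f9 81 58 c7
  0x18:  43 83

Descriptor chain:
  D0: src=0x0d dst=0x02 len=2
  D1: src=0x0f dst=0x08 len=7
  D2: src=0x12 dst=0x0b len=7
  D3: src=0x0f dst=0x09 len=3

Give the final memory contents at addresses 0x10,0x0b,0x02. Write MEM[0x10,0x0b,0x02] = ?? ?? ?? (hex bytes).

MEM[0x10,0x0b,0x02] = c7 43 b1

  after D0: wrote 2B at 0x02 = b101
  after D1: wrote 7B at 0x08 = a98c1bba3ff981
  after D2: wrote 7B at 0x0b = ba3ff98158c743
  after D3: wrote 3B at 0x09 = 58c743
query mem[0x10]=0xc7, mem[0x0b]=0x43, mem[0x02]=0xb1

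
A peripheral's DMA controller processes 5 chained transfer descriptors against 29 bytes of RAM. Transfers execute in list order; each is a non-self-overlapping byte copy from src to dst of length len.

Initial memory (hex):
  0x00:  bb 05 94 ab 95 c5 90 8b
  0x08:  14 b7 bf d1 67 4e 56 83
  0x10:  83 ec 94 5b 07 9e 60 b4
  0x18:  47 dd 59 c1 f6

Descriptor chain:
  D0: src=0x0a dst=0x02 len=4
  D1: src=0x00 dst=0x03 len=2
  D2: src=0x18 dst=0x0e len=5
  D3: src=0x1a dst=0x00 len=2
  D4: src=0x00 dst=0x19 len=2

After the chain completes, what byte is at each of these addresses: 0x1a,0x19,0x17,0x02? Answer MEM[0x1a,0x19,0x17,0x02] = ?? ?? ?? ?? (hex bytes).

MEM[0x1a,0x19,0x17,0x02] = c1 59 b4 bf

[0] 0x0a->0x02 len=4 : bf d1 67 4e
[1] 0x00->0x03 len=2 : bb 05
[2] 0x18->0x0e len=5 : 47 dd 59 c1 f6
[3] 0x1a->0x00 len=2 : 59 c1
[4] 0x00->0x19 len=2 : 59 c1
query mem[0x1a]=0xc1, mem[0x19]=0x59, mem[0x17]=0xb4, mem[0x02]=0xbf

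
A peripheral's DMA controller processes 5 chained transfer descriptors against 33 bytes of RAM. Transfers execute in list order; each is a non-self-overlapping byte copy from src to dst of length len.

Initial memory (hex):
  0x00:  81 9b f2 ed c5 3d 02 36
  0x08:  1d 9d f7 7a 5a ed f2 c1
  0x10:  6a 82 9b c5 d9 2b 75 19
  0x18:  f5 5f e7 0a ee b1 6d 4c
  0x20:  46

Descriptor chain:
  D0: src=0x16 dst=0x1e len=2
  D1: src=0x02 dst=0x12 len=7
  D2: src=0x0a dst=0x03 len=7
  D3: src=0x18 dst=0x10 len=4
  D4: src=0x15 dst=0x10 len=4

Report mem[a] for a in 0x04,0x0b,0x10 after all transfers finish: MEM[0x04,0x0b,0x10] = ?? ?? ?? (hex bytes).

MEM[0x04,0x0b,0x10] = 7a 7a 3d

  after D0: wrote 2B at 0x1e = 7519
  after D1: wrote 7B at 0x12 = f2edc53d02361d
  after D2: wrote 7B at 0x03 = f77a5aedf2c16a
  after D3: wrote 4B at 0x10 = 1d5fe70a
  after D4: wrote 4B at 0x10 = 3d02361d
query mem[0x04]=0x7a, mem[0x0b]=0x7a, mem[0x10]=0x3d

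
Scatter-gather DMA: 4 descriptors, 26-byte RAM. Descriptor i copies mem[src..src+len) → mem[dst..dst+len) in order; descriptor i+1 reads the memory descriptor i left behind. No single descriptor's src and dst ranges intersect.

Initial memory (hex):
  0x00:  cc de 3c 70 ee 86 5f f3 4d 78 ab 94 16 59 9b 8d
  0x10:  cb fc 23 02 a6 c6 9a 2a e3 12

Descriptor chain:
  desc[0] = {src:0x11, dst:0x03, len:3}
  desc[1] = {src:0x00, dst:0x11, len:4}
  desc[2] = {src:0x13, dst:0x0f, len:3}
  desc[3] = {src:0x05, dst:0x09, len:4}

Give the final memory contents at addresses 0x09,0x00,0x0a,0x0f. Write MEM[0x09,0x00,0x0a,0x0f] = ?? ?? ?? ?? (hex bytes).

#0 dst[0x03+3] := {0xfc,0x23,0x02}
#1 dst[0x11+4] := {0xcc,0xde,0x3c,0xfc}
#2 dst[0x0f+3] := {0x3c,0xfc,0xc6}
#3 dst[0x09+4] := {0x02,0x5f,0xf3,0x4d}
query mem[0x09]=0x02, mem[0x00]=0xcc, mem[0x0a]=0x5f, mem[0x0f]=0x3c

MEM[0x09,0x00,0x0a,0x0f] = 02 cc 5f 3c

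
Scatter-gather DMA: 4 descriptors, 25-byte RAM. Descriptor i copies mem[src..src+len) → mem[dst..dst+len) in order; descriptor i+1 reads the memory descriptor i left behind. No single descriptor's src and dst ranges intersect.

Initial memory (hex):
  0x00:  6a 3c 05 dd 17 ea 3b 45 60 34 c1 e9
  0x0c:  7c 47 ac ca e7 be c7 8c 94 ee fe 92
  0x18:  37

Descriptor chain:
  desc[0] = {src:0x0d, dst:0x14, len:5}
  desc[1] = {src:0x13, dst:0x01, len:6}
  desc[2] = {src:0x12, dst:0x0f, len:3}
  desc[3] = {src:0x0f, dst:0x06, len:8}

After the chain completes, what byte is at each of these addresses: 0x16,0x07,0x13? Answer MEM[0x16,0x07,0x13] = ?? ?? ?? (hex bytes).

MEM[0x16,0x07,0x13] = ca 8c 8c

D0: mem[0x14..0x18] <- [47 ac ca e7 be]
D1: mem[0x01..0x06] <- [8c 47 ac ca e7 be]
D2: mem[0x0f..0x11] <- [c7 8c 47]
D3: mem[0x06..0x0d] <- [c7 8c 47 c7 8c 47 ac ca]
query mem[0x16]=0xca, mem[0x07]=0x8c, mem[0x13]=0x8c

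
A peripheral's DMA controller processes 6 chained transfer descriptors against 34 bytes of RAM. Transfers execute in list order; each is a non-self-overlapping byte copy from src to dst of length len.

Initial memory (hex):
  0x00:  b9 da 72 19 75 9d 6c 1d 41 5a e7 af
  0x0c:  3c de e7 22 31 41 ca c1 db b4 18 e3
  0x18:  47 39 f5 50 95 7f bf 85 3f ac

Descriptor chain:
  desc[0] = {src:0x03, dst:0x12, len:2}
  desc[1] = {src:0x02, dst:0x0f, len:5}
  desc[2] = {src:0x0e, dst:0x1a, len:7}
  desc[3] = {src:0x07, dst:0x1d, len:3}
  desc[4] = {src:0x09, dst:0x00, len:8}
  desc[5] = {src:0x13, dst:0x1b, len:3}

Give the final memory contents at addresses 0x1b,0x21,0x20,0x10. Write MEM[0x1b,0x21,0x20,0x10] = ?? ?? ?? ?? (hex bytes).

MEM[0x1b,0x21,0x20,0x10] = 6c ac db 19

  after D0: wrote 2B at 0x12 = 1975
  after D1: wrote 5B at 0x0f = 7219759d6c
  after D2: wrote 7B at 0x1a = e77219759d6cdb
  after D3: wrote 3B at 0x1d = 1d415a
  after D4: wrote 8B at 0x00 = 5ae7af3cdee77219
  after D5: wrote 3B at 0x1b = 6cdbb4
query mem[0x1b]=0x6c, mem[0x21]=0xac, mem[0x20]=0xdb, mem[0x10]=0x19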